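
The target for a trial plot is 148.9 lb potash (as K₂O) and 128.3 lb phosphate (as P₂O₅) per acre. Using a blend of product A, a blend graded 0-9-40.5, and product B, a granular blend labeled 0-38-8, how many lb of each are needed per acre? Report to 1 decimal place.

315.7 lb product A, 262.9 lb product B

Per-acre balance (a = product A, b = product B):
K₂O: 0.405·a + 0.08·b = 148.9
P₂O₅: 0.09·a + 0.38·b = 128.3
From row1: a = (148.9 − 0.08·b) / 0.405.
Into row2: 0.09·(148.9 − 0.08·b)/0.405 + 0.38·b = 128.3 → b = 262.853, a = 315.733.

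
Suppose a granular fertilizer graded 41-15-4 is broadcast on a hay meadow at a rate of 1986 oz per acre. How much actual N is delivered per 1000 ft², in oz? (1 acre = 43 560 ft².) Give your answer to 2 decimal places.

18.69 oz N per thousand sq ft

nitrogen per acre = 1986 × 41% = 814.26 oz.
Convert to per 1000 ft²: 814.26 × 0.0229568 = 18.6928 oz.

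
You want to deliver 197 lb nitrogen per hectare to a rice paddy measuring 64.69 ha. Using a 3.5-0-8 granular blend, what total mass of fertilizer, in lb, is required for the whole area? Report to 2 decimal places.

Product per hectare = 197 / 3.5% = 5628.57 lb.
Total product = 5628.57 × 64.69 = 364112.286 lb.

364112.29 lb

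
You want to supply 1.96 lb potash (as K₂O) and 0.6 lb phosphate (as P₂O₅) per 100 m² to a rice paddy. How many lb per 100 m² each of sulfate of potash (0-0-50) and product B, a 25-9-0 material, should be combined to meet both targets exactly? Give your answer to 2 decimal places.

3.92 lb sulfate of potash, 6.67 lb product B

Let a = lb of sulfate of potash, b = lb of product B (per 100 m²).
K₂O: 0.5·a + 0·b = 1.96
P₂O₅: 0·a + 0.09·b = 0.6
Solving simultaneously: a = 3.92, b = 6.66667.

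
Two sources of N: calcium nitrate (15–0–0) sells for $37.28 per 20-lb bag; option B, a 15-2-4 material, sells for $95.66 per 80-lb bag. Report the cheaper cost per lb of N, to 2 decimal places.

$7.97 per lb N (option B)

calcium nitrate: N per bag = 20 × 15% = 3 lb; cost = 37.28 / 3 = $12.4267/lb N.
option B: N per bag = 80 × 15% = 12 lb; cost = 95.66 / 12 = $7.9717/lb N.
option B is cheaper.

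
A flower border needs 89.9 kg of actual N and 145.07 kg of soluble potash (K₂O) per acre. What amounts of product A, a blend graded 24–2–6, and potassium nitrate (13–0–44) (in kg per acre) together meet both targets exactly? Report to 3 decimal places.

Let a = kg of product A, b = kg of potassium nitrate (per acre).
N: 0.24·a + 0.13·b = 89.9
K₂O: 0.06·a + 0.44·b = 145.07
From row1: a = (89.9 − 0.13·b) / 0.24.
Into row2: 0.06·(89.9 − 0.13·b)/0.24 + 0.44·b = 145.07 → b = 300.8466, a = 211.6247.

211.625 kg product A, 300.847 kg potassium nitrate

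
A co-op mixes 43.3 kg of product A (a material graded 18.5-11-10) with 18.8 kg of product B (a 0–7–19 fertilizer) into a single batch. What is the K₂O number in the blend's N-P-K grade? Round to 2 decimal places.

Total mass = 43.3 + 18.8 = 62.1 kg.
K₂O mass = 10%×43.3 + 19%×18.8 = 7.902 kg.
% K₂O = 7.902 / 62.1 = 12.7246%.

12.72% K₂O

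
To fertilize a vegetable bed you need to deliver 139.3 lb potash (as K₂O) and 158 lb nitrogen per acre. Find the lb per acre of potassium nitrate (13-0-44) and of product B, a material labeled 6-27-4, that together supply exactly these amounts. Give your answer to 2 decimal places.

Per-acre balance (a = potassium nitrate, b = product B):
K₂O: 0.44·a + 0.04·b = 139.3
N: 0.13·a + 0.06·b = 158
Eliminate b: (row1) − 0.04/0.06·(row2) → 0.353333·a = 33.9667, so a = 96.1321.
Then b = (158 − 0.13·96.1321) / 0.06 = 2425.047.

96.13 lb potassium nitrate, 2425.05 lb product B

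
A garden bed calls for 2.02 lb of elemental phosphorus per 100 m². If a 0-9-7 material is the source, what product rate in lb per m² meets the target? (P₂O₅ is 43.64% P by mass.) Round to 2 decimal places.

As P₂O₅: 2.02 / 0.4364 = 4.62878 lb per 100 m².
Product per 100 m² = 4.62878 / 9% = 51.4309 lb.
Convert to per m²: 51.4309 × 0.01 = 0.514309 lb.

0.51 lb of product per sq m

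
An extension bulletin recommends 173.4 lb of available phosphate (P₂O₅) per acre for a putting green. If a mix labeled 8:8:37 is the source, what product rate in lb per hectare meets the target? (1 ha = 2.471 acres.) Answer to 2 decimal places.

5355.89 lb of product per hectare

Product per acre = 173.4 / 8% = 2167.5 lb.
Convert to per hectare: 2167.5 × 2.471 = 5355.892 lb.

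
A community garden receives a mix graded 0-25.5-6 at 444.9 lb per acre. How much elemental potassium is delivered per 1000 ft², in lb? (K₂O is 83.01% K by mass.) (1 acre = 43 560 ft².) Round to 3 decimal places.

0.509 lb K per thousand sq ft

K₂O per acre = 444.9 × 6% = 26.694 lb.
Elemental K = 26.694 × 0.8301 = 22.1587 lb per acre.
Convert to per 1000 ft²: 22.1587 × 0.0229568 = 0.508694 lb.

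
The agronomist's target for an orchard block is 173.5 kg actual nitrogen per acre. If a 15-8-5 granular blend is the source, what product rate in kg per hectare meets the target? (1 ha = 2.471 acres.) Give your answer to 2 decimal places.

2858.12 kg of product per hectare

Product per acre = 173.5 / 15% = 1156.67 kg.
Convert to per hectare: 1156.67 × 2.471 = 2858.123 kg.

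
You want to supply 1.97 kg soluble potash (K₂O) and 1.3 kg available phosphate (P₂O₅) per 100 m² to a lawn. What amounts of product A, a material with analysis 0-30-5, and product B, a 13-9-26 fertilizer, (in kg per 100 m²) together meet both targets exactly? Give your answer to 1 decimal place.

With a, b = kg per 100 m² of product A and product B:
K₂O: 0.05·a + 0.26·b = 1.97
P₂O₅: 0.3·a + 0.09·b = 1.3
Eliminate a: (row1) − 0.05/0.3·(row2) → 0.245·b = 1.75333, so b = 7.15646.
Back-substitute: a = (1.97 − 0.26·7.15646) / 0.05 = 2.18639.

2.2 kg product A, 7.2 kg product B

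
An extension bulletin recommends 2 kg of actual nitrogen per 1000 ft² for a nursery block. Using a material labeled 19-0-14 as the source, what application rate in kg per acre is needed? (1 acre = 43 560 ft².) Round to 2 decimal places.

458.53 kg of product per acre

Product per 1000 ft² = 2 / 19% = 10.5263 kg.
Convert to per acre: 10.5263 × 43.56 = 458.526 kg.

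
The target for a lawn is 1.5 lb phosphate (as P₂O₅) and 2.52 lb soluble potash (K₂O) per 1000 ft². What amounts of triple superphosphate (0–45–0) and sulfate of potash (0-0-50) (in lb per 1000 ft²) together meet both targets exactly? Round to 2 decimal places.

3.33 lb triple superphosphate, 5.04 lb sulfate of potash

Per-1000 ft² balance (a = triple superphosphate, b = sulfate of potash):
P₂O₅: 0.45·a + 0·b = 1.5
K₂O: 0·a + 0.5·b = 2.52
Solving simultaneously: a = 3.33333, b = 5.04.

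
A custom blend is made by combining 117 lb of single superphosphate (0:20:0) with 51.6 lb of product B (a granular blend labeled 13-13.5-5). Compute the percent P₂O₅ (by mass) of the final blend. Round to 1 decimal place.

18.0% P₂O₅

Total mass = 117 + 51.6 = 168.6 lb.
P₂O₅ mass = 20%×117 + 13.5%×51.6 = 30.366 lb.
% P₂O₅ = 30.366 / 168.6 = 18.0107%.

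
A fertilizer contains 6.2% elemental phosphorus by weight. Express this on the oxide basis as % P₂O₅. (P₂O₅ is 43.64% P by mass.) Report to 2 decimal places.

%P₂O₅ = 6.2 / 0.4364 = 14.2071%.

14.21% P₂O₅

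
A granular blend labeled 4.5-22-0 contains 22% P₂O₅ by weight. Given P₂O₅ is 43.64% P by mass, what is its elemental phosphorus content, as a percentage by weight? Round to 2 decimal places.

9.60% P

%P = 22 × 0.4364 = 9.6008%.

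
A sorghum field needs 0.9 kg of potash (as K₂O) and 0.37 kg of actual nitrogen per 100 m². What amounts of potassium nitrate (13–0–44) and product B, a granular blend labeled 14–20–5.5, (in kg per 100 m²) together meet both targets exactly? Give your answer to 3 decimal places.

1.940 kg potassium nitrate, 0.841 kg product B

With a, b = kg per 100 m² of potassium nitrate and product B:
K₂O: 0.44·a + 0.055·b = 0.9
N: 0.13·a + 0.14·b = 0.37
Eliminate b: (row1) − 0.055/0.14·(row2) → 0.388929·a = 0.754643, so a = 1.94031.
Then b = (0.37 − 0.13·1.94031) / 0.14 = 0.841139.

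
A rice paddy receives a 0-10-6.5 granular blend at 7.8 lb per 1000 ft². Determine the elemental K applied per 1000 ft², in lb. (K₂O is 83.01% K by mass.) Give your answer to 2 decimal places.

0.42 lb K per thousand sq ft

K₂O per 1000 ft² = 7.8 × 6.5% = 0.507 lb.
Elemental K = 0.507 × 0.8301 = 0.420861 lb per 1000 ft².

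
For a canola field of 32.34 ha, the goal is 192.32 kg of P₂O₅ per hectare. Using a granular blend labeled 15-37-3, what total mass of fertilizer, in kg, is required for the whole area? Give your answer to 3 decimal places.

16809.808 kg

Product per hectare = 192.32 / 37% = 519.784 kg.
Total product = 519.784 × 32.34 = 16809.8076 kg.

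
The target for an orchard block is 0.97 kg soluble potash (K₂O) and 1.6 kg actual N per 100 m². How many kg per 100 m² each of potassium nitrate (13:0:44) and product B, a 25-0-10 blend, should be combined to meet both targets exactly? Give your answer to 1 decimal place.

0.9 kg potassium nitrate, 6.0 kg product B

Let a = kg of potassium nitrate, b = kg of product B (per 100 m²).
K₂O: 0.44·a + 0.1·b = 0.97
N: 0.13·a + 0.25·b = 1.6
From row1: a = (0.97 − 0.1·b) / 0.44.
Into row2: 0.13·(0.97 − 0.1·b)/0.44 + 0.25·b = 1.6 → b = 5.95773, a = 0.850515.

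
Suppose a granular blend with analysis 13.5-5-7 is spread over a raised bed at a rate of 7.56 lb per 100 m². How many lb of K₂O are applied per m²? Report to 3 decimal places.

0.005 lb K₂O per sq m

K₂O per 100 m² = 7.56 × 7% = 0.5292 lb.
Convert to per m²: 0.5292 × 0.01 = 0.005292 lb.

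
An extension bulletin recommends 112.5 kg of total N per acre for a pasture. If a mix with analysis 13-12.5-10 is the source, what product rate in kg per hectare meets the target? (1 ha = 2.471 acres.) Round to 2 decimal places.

2138.37 kg of product per hectare

Product per acre = 112.5 / 13% = 865.385 kg.
Convert to per hectare: 865.385 × 2.471 = 2138.365 kg.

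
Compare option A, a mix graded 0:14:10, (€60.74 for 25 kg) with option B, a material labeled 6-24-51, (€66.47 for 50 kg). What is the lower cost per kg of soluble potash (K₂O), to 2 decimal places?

€2.61 per kg K₂O (option B)

option A: K₂O per bag = 25 × 10% = 2.5 kg; cost = 60.74 / 2.5 = €24.2960/kg K₂O.
option B: K₂O per bag = 50 × 51% = 25.5 kg; cost = 66.47 / 25.5 = €2.6067/kg K₂O.
option B is cheaper.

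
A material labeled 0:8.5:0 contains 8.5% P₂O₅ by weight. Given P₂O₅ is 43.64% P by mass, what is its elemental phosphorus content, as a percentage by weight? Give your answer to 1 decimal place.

%P = 8.5 × 0.4364 = 3.7094%.

3.7% P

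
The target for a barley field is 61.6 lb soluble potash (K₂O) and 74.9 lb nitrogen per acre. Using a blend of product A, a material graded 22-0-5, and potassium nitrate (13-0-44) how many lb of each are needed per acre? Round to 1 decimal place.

Let a = lb of product A, b = lb of potassium nitrate (per acre).
K₂O: 0.05·a + 0.44·b = 61.6
N: 0.22·a + 0.13·b = 74.9
From row1: a = (61.6 − 0.44·b) / 0.05.
Into row2: 0.22·(61.6 − 0.44·b)/0.05 + 0.13·b = 74.9 → b = 108.605, a = 276.279.

276.3 lb product A, 108.6 lb potassium nitrate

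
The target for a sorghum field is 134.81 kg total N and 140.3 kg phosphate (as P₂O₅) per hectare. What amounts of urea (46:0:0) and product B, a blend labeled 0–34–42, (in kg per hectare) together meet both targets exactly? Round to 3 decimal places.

Let a = kg of urea, b = kg of product B (per hectare).
N: 0.46·a + 0·b = 134.81
P₂O₅: 0·a + 0.34·b = 140.3
Solving simultaneously: a = 293.0652, b = 412.6471.

293.065 kg urea, 412.647 kg product B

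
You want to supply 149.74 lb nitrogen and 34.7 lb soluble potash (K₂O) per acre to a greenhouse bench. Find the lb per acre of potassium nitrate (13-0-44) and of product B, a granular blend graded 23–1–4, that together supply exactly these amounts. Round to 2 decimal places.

20.74 lb potassium nitrate, 639.32 lb product B

Let a = lb of potassium nitrate, b = lb of product B (per acre).
N: 0.13·a + 0.23·b = 149.74
K₂O: 0.44·a + 0.04·b = 34.7
Solving simultaneously: a = 20.7438, b = 639.319.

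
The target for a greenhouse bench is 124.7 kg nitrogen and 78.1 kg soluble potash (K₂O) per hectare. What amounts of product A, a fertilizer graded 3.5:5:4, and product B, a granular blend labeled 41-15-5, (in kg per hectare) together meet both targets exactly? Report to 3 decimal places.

1760.137 kg product A, 153.891 kg product B

Let a = kg of product A, b = kg of product B (per hectare).
N: 0.035·a + 0.41·b = 124.7
K₂O: 0.04·a + 0.05·b = 78.1
Eliminate a: (row1) − 0.035/0.04·(row2) → 0.36625·b = 56.3625, so b = 153.8908.
Back-substitute: a = (124.7 − 0.41·153.8908) / 0.035 = 1760.1365.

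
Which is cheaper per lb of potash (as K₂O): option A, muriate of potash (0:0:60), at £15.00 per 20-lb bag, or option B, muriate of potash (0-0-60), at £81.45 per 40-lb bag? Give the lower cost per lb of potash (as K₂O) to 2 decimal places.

option A: K₂O per bag = 20 × 60% = 12 lb; cost = 15.00 / 12 = £1.2500/lb K₂O.
option B: K₂O per bag = 40 × 60% = 24 lb; cost = 81.45 / 24 = £3.3938/lb K₂O.
option A is cheaper.

£1.25 per lb K₂O (option A)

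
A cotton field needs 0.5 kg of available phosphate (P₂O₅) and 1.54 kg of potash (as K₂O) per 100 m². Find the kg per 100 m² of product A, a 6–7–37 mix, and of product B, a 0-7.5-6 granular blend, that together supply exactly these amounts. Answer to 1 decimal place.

Per-100 m² balance (a = product A, b = product B):
P₂O₅: 0.07·a + 0.075·b = 0.5
K₂O: 0.37·a + 0.06·b = 1.54
Solving simultaneously: a = 3.63057, b = 3.27813.

3.6 kg product A, 3.3 kg product B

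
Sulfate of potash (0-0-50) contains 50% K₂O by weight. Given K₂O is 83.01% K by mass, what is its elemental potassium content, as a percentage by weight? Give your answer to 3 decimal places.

%K = 50 × 0.8301 = 41.505%.

41.505% K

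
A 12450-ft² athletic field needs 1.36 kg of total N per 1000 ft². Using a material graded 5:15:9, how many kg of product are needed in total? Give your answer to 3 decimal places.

Product per 1000 ft² = 1.36 / 5% = 27.2 kg.
Total product = 27.2 × 12450 / 1000 = 338.64 kg.

338.640 kg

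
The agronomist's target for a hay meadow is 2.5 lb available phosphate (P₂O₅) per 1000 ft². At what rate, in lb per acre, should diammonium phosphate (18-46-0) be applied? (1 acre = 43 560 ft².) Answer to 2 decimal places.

Product per 1000 ft² = 2.5 / 46% = 5.43478 lb.
Convert to per acre: 5.43478 × 43.56 = 236.739 lb.

236.74 lb of product per acre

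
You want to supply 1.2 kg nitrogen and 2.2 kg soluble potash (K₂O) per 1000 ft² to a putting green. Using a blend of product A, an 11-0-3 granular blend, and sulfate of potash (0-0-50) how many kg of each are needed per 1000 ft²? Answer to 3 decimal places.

10.909 kg product A, 3.745 kg sulfate of potash

Per-1000 ft² balance (a = product A, b = sulfate of potash):
N: 0.11·a + 0·b = 1.2
K₂O: 0.03·a + 0.5·b = 2.2
Eliminate a: (row1) − 0.11/0.03·(row2) → -1.83333·b = -6.86667, so b = 3.74545.
Back-substitute: a = (1.2 − 0·3.74545) / 0.11 = 10.9091.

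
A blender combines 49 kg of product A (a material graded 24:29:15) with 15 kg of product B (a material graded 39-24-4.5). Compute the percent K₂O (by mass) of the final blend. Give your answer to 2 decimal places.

Total mass = 49 + 15 = 64 kg.
K₂O mass = 15%×49 + 4.5%×15 = 8.025 kg.
% K₂O = 8.025 / 64 = 12.5391%.

12.54% K₂O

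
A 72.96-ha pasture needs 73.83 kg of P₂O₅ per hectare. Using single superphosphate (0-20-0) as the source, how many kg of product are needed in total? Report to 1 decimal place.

Product per hectare = 73.83 / 20% = 369.15 kg.
Total product = 369.15 × 72.96 = 26933.18 kg.

26933.2 kg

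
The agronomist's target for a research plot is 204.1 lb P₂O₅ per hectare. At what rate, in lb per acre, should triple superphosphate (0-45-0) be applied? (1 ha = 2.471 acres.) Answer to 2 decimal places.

Product per hectare = 204.1 / 45% = 453.556 lb.
Convert to per acre: 453.556 × 0.404694 = 183.551 lb.

183.55 lb of product per acre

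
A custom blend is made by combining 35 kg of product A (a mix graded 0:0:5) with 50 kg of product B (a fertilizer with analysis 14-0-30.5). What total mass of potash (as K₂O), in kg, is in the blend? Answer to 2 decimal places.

17.00 kg K₂O

K₂O mass = 5%×35 + 30.5%×50 = 17 kg.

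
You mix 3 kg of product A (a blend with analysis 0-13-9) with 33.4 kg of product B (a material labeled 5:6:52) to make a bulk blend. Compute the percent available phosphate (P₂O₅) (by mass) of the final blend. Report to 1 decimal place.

6.6% P₂O₅

Total mass = 3 + 33.4 = 36.4 kg.
P₂O₅ mass = 13%×3 + 6%×33.4 = 2.394 kg.
% P₂O₅ = 2.394 / 36.4 = 6.57692%.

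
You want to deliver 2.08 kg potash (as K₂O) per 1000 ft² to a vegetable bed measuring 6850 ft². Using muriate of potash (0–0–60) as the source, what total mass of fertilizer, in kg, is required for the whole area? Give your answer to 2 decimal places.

Product per 1000 ft² = 2.08 / 60% = 3.46667 kg.
Total product = 3.46667 × 6850 / 1000 = 23.7467 kg.

23.75 kg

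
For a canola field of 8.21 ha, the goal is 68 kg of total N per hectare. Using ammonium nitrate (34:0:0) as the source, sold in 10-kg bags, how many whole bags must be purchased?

165 bags

Product per hectare = 68 / 34% = 200 kg.
Total product = 200 × 8.21 = 1642 kg.
Bags = ⌈1642 / 10⌉ = 165.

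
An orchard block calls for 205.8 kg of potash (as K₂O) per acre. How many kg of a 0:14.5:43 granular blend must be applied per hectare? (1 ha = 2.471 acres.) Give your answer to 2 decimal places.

1182.63 kg of product per hectare

Product per acre = 205.8 / 43% = 478.605 kg.
Convert to per hectare: 478.605 × 2.471 = 1182.632 kg.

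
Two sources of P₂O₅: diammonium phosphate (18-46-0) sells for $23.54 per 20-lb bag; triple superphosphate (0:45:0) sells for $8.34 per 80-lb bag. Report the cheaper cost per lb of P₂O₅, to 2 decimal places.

$0.23 per lb P₂O₅ (triple superphosphate)

diammonium phosphate: P₂O₅ per bag = 20 × 46% = 9.2 lb; cost = 23.54 / 9.2 = $2.5587/lb P₂O₅.
triple superphosphate: P₂O₅ per bag = 80 × 45% = 36 lb; cost = 8.34 / 36 = $0.2317/lb P₂O₅.
triple superphosphate is cheaper.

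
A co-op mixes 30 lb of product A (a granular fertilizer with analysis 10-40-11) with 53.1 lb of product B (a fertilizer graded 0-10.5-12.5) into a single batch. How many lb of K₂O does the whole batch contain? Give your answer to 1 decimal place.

K₂O mass = 11%×30 + 12.5%×53.1 = 9.9375 lb.

9.9 lb K₂O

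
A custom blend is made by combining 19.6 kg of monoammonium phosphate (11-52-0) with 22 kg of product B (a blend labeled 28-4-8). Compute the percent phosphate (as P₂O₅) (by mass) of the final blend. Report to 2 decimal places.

26.62% P₂O₅

Total mass = 19.6 + 22 = 41.6 kg.
P₂O₅ mass = 52%×19.6 + 4%×22 = 11.072 kg.
% P₂O₅ = 11.072 / 41.6 = 26.6154%.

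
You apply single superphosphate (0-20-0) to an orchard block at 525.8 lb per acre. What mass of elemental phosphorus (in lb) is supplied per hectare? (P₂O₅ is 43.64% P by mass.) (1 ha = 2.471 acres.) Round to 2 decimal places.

113.40 lb P per hectare

P₂O₅ per acre = 525.8 × 20% = 105.16 lb.
Elemental P = 105.16 × 0.4364 = 45.8918 lb per acre.
Convert to per hectare: 45.8918 × 2.471 = 113.399 lb.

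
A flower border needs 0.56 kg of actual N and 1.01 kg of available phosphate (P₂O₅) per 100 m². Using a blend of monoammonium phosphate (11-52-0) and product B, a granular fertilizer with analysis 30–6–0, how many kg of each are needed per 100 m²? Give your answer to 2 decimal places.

With a, b = kg per 100 m² of monoammonium phosphate and product B:
N: 0.11·a + 0.3·b = 0.56
P₂O₅: 0.52·a + 0.06·b = 1.01
Eliminate a: (row1) − 0.11/0.52·(row2) → 0.287308·b = 0.346346, so b = 1.20549.
Back-substitute: a = (0.56 − 0.3·1.20549) / 0.11 = 1.80321.

1.80 kg monoammonium phosphate, 1.21 kg product B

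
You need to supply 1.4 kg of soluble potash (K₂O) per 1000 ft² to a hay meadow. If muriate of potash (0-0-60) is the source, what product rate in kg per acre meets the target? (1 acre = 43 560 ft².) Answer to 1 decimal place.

101.6 kg of product per acre

Product per 1000 ft² = 1.4 / 60% = 2.33333 kg.
Convert to per acre: 2.33333 × 43.56 = 101.64 kg.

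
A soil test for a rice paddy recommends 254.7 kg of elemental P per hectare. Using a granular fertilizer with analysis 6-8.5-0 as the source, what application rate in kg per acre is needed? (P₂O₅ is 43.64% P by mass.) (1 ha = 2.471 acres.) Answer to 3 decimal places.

As P₂O₅: 254.7 / 0.4364 = 583.639 kg per hectare.
Product per hectare = 583.639 / 8.5% = 6866.34 kg.
Convert to per acre: 6866.34 × 0.404694 = 2778.7696 kg.

2778.770 kg of product per acre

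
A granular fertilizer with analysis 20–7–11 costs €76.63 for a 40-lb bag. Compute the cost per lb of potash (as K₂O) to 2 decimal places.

K₂O in bag = 40 × 11% = 4.4 lb.
Cost per lb K₂O = €76.63 / 4.4 = €17.4159.

€17.42 per lb K₂O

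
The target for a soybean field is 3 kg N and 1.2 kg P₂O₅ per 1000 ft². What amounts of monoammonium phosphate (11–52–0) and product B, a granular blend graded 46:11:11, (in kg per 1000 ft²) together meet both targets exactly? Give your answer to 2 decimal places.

0.98 kg monoammonium phosphate, 6.29 kg product B

With a, b = kg per 1000 ft² of monoammonium phosphate and product B:
N: 0.11·a + 0.46·b = 3
P₂O₅: 0.52·a + 0.11·b = 1.2
Eliminate a: (row1) − 0.11/0.52·(row2) → 0.436731·b = 2.74615, so b = 6.28798.
Back-substitute: a = (3 − 0.46·6.28798) / 0.11 = 0.977543.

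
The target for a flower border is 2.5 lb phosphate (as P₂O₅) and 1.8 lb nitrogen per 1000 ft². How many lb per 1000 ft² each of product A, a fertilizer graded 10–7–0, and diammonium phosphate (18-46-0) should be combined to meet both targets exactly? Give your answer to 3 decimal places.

11.317 lb product A, 3.713 lb diammonium phosphate

Per-1000 ft² balance (a = product A, b = diammonium phosphate):
P₂O₅: 0.07·a + 0.46·b = 2.5
N: 0.1·a + 0.18·b = 1.8
Solving simultaneously: a = 11.3174, b = 3.71257.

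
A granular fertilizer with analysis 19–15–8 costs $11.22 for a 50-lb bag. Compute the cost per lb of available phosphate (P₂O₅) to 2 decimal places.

P₂O₅ in bag = 50 × 15% = 7.5 lb.
Cost per lb P₂O₅ = $11.22 / 7.5 = $1.4960.

$1.50 per lb P₂O₅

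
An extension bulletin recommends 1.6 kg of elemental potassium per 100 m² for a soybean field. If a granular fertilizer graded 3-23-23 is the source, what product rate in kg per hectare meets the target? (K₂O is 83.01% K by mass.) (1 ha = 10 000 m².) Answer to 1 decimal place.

As K₂O: 1.6 / 0.8301 = 1.92748 kg per 100 m².
Product per 100 m² = 1.92748 / 23% = 8.38034 kg.
Convert to per hectare: 8.38034 × 100 = 838.034 kg.

838.0 kg of product per hectare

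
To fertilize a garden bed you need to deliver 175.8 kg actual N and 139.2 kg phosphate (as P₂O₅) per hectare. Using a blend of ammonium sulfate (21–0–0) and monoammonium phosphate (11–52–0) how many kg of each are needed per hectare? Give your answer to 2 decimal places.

696.92 kg ammonium sulfate, 267.69 kg monoammonium phosphate

Per-hectare balance (a = ammonium sulfate, b = monoammonium phosphate):
N: 0.21·a + 0.11·b = 175.8
P₂O₅: 0·a + 0.52·b = 139.2
Solving simultaneously: a = 696.923, b = 267.692.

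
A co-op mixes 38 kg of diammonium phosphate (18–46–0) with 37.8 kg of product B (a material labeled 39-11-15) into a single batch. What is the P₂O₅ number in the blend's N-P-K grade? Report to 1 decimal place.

28.5% P₂O₅

Total mass = 38 + 37.8 = 75.8 kg.
P₂O₅ mass = 46%×38 + 11%×37.8 = 21.638 kg.
% P₂O₅ = 21.638 / 75.8 = 28.5462%.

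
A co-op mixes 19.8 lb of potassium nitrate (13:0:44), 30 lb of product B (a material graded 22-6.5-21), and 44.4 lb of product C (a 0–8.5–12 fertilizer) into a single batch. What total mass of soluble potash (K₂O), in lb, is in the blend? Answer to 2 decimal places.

K₂O mass = 44%×19.8 + 21%×30 + 12%×44.4 = 20.34 lb.

20.34 lb K₂O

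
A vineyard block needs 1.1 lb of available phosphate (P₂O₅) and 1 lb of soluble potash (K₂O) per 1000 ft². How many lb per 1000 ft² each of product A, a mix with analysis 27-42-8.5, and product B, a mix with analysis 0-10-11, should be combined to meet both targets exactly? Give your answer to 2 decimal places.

0.56 lb product A, 8.66 lb product B

Per-1000 ft² balance (a = product A, b = product B):
P₂O₅: 0.42·a + 0.1·b = 1.1
K₂O: 0.085·a + 0.11·b = 1
From row1: a = (1.1 − 0.1·b) / 0.42.
Into row2: 0.085·(1.1 − 0.1·b)/0.42 + 0.11·b = 1 → b = 8.66048, a = 0.557029.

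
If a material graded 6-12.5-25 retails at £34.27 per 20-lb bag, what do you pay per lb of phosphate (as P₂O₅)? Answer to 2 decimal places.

£13.71 per lb P₂O₅

P₂O₅ in bag = 20 × 12.5% = 2.5 lb.
Cost per lb P₂O₅ = £34.27 / 2.5 = £13.7080.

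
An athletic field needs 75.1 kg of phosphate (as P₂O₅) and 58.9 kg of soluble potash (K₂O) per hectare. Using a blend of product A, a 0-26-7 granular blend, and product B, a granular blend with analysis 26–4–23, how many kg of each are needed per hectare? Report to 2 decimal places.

With a, b = kg per hectare of product A and product B:
P₂O₅: 0.26·a + 0.04·b = 75.1
K₂O: 0.07·a + 0.23·b = 58.9
Solving simultaneously: a = 261.702, b = 176.439.

261.70 kg product A, 176.44 kg product B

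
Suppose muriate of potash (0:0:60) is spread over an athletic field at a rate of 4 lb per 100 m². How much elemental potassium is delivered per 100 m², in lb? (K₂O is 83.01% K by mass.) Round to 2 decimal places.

K₂O per 100 m² = 4 × 60% = 2.4 lb.
Elemental K = 2.4 × 0.8301 = 1.99224 lb per 100 m².

1.99 lb K per hundred sq m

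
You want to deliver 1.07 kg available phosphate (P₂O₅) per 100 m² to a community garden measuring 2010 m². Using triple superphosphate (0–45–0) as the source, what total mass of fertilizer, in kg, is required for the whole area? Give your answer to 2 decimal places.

Product per 100 m² = 1.07 / 45% = 2.37778 kg.
Total product = 2.37778 × 2010 / 100 = 47.7933 kg.

47.79 kg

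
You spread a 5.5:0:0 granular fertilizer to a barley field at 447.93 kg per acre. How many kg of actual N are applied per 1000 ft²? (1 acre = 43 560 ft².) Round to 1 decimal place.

nitrogen per acre = 447.93 × 5.5% = 24.6362 kg.
Convert to per 1000 ft²: 24.6362 × 0.0229568 = 0.565568 kg.

0.6 kg N per thousand sq ft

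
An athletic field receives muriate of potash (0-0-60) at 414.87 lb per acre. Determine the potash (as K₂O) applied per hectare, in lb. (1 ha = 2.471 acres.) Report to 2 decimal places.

615.09 lb K₂O per hectare

K₂O per acre = 414.87 × 60% = 248.922 lb.
Convert to per hectare: 248.922 × 2.471 = 615.086 lb.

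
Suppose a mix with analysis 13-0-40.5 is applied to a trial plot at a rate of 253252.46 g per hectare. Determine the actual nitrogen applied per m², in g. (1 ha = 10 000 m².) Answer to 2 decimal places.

nitrogen per hectare = 253252.46 × 13% = 32922.8 g.
Convert to per m²: 32922.8 × 0.0001 = 3.29228 g.

3.29 g N per sq m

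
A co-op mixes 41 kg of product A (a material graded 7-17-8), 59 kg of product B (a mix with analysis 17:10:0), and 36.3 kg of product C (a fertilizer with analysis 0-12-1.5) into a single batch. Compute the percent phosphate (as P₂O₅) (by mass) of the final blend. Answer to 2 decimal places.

12.64% P₂O₅

Total mass = 41 + 59 + 36.3 = 136.3 kg.
P₂O₅ mass = 17%×41 + 10%×59 + 12%×36.3 = 17.226 kg.
% P₂O₅ = 17.226 / 136.3 = 12.6383%.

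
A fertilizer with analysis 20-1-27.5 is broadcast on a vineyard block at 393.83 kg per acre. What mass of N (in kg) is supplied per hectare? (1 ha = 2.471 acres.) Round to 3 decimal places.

nitrogen per acre = 393.83 × 20% = 78.766 kg.
Convert to per hectare: 78.766 × 2.471 = 194.6308 kg.

194.631 kg N per hectare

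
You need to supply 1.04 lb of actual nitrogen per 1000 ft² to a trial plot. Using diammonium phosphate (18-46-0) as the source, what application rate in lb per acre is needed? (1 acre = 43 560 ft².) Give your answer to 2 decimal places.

251.68 lb of product per acre

Product per 1000 ft² = 1.04 / 18% = 5.77778 lb.
Convert to per acre: 5.77778 × 43.56 = 251.68 lb.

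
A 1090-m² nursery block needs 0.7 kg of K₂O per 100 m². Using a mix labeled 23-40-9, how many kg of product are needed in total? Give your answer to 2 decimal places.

84.78 kg

Product per 100 m² = 0.7 / 9% = 7.77778 kg.
Total product = 7.77778 × 1090 / 100 = 84.7778 kg.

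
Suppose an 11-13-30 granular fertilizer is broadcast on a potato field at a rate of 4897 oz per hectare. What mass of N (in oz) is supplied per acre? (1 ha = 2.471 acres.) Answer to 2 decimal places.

nitrogen per hectare = 4897 × 11% = 538.67 oz.
Convert to per acre: 538.67 × 0.404694 = 217.997 oz.

218.00 oz N per acre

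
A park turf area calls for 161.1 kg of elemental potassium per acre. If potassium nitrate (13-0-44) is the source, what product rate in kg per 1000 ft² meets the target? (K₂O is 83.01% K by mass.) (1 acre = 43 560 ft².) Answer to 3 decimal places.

10.126 kg of product per thousand sq ft

As K₂O: 161.1 / 0.8301 = 194.073 kg per acre.
Product per acre = 194.073 / 44% = 441.075 kg.
Convert to per 1000 ft²: 441.075 × 0.0229568 = 10.1257 kg.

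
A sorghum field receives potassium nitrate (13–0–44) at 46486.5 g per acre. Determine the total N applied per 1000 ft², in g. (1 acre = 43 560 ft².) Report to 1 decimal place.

138.7 g N per thousand sq ft

nitrogen per acre = 46486.5 × 13% = 6043.24 g.
Convert to per 1000 ft²: 6043.24 × 0.0229568 = 138.734 g.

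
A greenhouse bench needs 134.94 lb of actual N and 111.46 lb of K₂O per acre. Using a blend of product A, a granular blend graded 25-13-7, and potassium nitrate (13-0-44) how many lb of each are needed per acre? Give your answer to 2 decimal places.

With a, b = lb per acre of product A and potassium nitrate:
N: 0.25·a + 0.13·b = 134.94
K₂O: 0.07·a + 0.44·b = 111.46
From row1: a = (134.94 − 0.13·b) / 0.25.
Into row2: 0.07·(134.94 − 0.13·b)/0.25 + 0.44·b = 111.46 → b = 182.549, a = 444.834.

444.83 lb product A, 182.55 lb potassium nitrate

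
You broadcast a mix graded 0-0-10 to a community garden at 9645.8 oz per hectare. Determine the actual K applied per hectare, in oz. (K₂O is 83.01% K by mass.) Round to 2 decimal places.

K₂O per hectare = 9645.8 × 10% = 964.58 oz.
Elemental K = 964.58 × 0.8301 = 800.698 oz per hectare.

800.70 oz K per hectare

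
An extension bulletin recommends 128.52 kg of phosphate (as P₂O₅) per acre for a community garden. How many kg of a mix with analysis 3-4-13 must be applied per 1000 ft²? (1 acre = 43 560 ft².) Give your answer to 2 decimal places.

Product per acre = 128.52 / 4% = 3213 kg.
Convert to per 1000 ft²: 3213 × 0.0229568 = 73.7603 kg.

73.76 kg of product per thousand sq ft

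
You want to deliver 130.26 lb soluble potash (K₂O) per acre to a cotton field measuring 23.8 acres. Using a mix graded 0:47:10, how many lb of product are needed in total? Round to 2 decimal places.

Product per acre = 130.26 / 10% = 1302.6 lb.
Total product = 1302.6 × 23.8 = 31001.88 lb.

31001.88 lb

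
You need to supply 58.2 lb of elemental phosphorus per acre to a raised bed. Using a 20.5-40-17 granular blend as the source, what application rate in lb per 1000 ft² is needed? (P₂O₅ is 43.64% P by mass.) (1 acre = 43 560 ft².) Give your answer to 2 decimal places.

As P₂O₅: 58.2 / 0.4364 = 133.364 lb per acre.
Product per acre = 133.364 / 40% = 333.41 lb.
Convert to per 1000 ft²: 333.41 × 0.0229568 = 7.65403 lb.

7.65 lb of product per thousand sq ft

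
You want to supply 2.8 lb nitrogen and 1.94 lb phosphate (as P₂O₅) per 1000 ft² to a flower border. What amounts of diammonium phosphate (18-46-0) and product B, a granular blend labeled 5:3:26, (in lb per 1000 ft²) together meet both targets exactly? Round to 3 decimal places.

Let a = lb of diammonium phosphate, b = lb of product B (per 1000 ft²).
N: 0.18·a + 0.05·b = 2.8
P₂O₅: 0.46·a + 0.03·b = 1.94
From row1: a = (2.8 − 0.05·b) / 0.18.
Into row2: 0.46·(2.8 − 0.05·b)/0.18 + 0.03·b = 1.94 → b = 53.3409, a = 0.738636.

0.739 lb diammonium phosphate, 53.341 lb product B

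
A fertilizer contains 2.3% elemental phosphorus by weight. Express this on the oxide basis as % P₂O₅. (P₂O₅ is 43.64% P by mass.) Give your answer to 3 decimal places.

%P₂O₅ = 2.3 / 0.4364 = 5.27039%.

5.270% P₂O₅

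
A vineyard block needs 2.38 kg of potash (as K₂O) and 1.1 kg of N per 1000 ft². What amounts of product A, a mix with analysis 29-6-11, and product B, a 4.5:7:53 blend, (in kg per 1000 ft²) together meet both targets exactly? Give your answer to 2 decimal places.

3.20 kg product A, 3.83 kg product B

Per-1000 ft² balance (a = product A, b = product B):
K₂O: 0.11·a + 0.53·b = 2.38
N: 0.29·a + 0.045·b = 1.1
Solving simultaneously: a = 3.19933, b = 3.82655.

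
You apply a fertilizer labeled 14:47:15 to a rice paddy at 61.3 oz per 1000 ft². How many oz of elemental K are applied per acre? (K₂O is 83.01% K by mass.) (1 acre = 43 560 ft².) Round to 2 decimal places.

332.48 oz K per acre

K₂O per 1000 ft² = 61.3 × 15% = 9.195 oz.
Elemental K = 9.195 × 0.8301 = 7.63277 oz per 1000 ft².
Convert to per acre: 7.63277 × 43.56 = 332.483 oz.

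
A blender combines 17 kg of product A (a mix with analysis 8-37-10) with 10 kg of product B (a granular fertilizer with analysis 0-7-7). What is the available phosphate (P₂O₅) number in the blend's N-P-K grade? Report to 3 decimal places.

25.889% P₂O₅

Total mass = 17 + 10 = 27 kg.
P₂O₅ mass = 37%×17 + 7%×10 = 6.99 kg.
% P₂O₅ = 6.99 / 27 = 25.8889%.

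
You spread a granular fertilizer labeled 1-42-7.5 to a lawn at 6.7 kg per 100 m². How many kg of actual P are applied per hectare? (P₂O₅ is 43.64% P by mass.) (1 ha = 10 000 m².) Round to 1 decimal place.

122.8 kg P per hectare

P₂O₅ per 100 m² = 6.7 × 42% = 2.814 kg.
Elemental P = 2.814 × 0.4364 = 1.22803 kg per 100 m².
Convert to per hectare: 1.22803 × 100 = 122.803 kg.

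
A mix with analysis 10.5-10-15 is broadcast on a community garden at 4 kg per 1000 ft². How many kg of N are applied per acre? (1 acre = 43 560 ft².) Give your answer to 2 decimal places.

18.30 kg N per acre

nitrogen per 1000 ft² = 4 × 10.5% = 0.42 kg.
Convert to per acre: 0.42 × 43.56 = 18.2952 kg.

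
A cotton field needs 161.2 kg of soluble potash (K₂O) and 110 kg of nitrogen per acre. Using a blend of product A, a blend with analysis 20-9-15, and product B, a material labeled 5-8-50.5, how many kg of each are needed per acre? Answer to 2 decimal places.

With a, b = kg per acre of product A and product B:
K₂O: 0.15·a + 0.505·b = 161.2
N: 0.2·a + 0.05·b = 110
Eliminate a: (row1) − 0.15/0.2·(row2) → 0.4675·b = 78.7, so b = 168.342.
Back-substitute: a = (161.2 − 0.505·168.342) / 0.15 = 507.914.

507.91 kg product A, 168.34 kg product B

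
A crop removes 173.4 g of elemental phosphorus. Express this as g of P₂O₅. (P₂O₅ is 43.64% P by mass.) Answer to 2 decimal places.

397.34 g P₂O₅

P₂O₅ = 173.4 / 0.4364 = 397.342 g.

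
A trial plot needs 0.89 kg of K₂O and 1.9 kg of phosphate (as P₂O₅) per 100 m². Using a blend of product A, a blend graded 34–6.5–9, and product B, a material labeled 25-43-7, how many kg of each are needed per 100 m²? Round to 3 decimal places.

With a, b = kg per 100 m² of product A and product B:
K₂O: 0.09·a + 0.07·b = 0.89
P₂O₅: 0.065·a + 0.43·b = 1.9
Solving simultaneously: a = 7.31186, b = 3.31332.

7.312 kg product A, 3.313 kg product B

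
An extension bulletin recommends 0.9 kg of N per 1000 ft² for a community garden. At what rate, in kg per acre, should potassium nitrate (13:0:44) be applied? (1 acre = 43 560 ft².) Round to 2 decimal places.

301.57 kg of product per acre

Product per 1000 ft² = 0.9 / 13% = 6.92308 kg.
Convert to per acre: 6.92308 × 43.56 = 301.569 kg.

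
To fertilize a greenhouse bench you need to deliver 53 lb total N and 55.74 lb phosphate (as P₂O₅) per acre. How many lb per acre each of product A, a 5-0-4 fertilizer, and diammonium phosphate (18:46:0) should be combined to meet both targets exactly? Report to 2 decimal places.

623.77 lb product A, 121.17 lb diammonium phosphate

Let a = lb of product A, b = lb of diammonium phosphate (per acre).
N: 0.05·a + 0.18·b = 53
P₂O₅: 0·a + 0.46·b = 55.74
Solving simultaneously: a = 623.774, b = 121.174.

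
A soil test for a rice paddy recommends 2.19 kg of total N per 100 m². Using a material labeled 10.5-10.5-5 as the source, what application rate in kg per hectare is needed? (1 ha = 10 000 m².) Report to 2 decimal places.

Product per 100 m² = 2.19 / 10.5% = 20.8571 kg.
Convert to per hectare: 20.8571 × 100 = 2085.714 kg.

2085.71 kg of product per hectare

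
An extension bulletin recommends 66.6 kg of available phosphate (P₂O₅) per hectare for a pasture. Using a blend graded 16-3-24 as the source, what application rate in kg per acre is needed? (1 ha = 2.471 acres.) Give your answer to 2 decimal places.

Product per hectare = 66.6 / 3% = 2220 kg.
Convert to per acre: 2220 × 0.404694 = 898.422 kg.

898.42 kg of product per acre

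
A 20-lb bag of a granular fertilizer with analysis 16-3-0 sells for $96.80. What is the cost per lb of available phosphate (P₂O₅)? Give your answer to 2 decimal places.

P₂O₅ in bag = 20 × 3% = 0.6 lb.
Cost per lb P₂O₅ = $96.80 / 0.6 = $161.3333.

$161.33 per lb P₂O₅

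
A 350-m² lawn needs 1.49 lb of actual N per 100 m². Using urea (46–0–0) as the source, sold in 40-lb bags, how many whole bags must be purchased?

Product per 100 m² = 1.49 / 46% = 3.23913 lb.
Total product = 3.23913 × 350 / 100 = 11.337 lb.
Bags = ⌈11.337 / 40⌉ = 1.

1 bags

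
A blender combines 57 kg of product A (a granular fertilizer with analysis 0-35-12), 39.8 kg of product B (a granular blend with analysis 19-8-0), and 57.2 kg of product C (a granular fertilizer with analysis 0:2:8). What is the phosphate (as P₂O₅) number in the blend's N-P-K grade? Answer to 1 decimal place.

15.8% P₂O₅

Total mass = 57 + 39.8 + 57.2 = 154 kg.
P₂O₅ mass = 35%×57 + 8%×39.8 + 2%×57.2 = 24.278 kg.
% P₂O₅ = 24.278 / 154 = 15.7649%.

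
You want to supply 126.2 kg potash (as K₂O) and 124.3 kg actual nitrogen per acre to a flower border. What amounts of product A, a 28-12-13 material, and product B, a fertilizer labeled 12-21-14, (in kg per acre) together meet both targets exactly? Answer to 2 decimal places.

With a, b = kg per acre of product A and product B:
K₂O: 0.13·a + 0.14·b = 126.2
N: 0.28·a + 0.12·b = 124.3
Eliminate a: (row1) − 0.13/0.28·(row2) → 0.0842857·b = 68.4893, so b = 812.5847.
Back-substitute: a = (126.2 − 0.14·812.5847) / 0.13 = 95.678.

95.68 kg product A, 812.58 kg product B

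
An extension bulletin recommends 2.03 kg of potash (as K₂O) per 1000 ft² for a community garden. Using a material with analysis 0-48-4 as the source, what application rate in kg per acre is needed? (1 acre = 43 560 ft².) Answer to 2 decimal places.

2210.67 kg of product per acre

Product per 1000 ft² = 2.03 / 4% = 50.75 kg.
Convert to per acre: 50.75 × 43.56 = 2210.67 kg.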